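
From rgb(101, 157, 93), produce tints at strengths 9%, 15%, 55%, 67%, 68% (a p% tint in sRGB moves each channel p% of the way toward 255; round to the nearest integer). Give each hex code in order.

9%: (101 + 13.86 = 114.86→115, 157 + 8.82 = 165.82→166, 93 + 14.58 = 107.58→108) → #73a66c
15%: (101 + 23.1 = 124.1→124, 157 + 14.7 = 171.7→172, 93 + 24.3 = 117.3→117) → #7cac75
55%: (101 + 84.7 = 185.7→186, 157 + 53.9 = 210.9→211, 93 + 89.1 = 182.1→182) → #bad3b6
67%: (101 + 103.18 = 204.18→204, 157 + 65.66 = 222.66→223, 93 + 108.54 = 201.54→202) → #ccdfca
68%: (101 + 104.72 = 205.72→206, 157 + 66.64 = 223.64→224, 93 + 110.16 = 203.16→203) → #cee0cb

#73a66c, #7cac75, #bad3b6, #ccdfca, #cee0cb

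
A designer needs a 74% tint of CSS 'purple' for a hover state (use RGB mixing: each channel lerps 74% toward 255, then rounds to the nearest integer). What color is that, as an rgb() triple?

rgb(222, 189, 222)

CSS purple is rgb(128, 0, 128).
Lerp each channel 74% toward 255:
  R: 128 + 93.98 = 221.98 → 222
  G: 0 + 0.74×(255−0) = 0 + 188.7 = 188.7 → 189
  B: 128 + 93.98 = 221.98 → 222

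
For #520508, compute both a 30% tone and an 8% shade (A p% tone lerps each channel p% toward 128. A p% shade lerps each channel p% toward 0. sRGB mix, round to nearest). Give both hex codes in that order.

#520508 is rgb(82, 5, 8).
30% tone:
  R: 82 + 0.3×(128−82) = 82 + 13.8 = 95.8 → 96
  G: 5 + 0.3×(128−5) = 5 + 36.9 = 41.9 → 42
  B: 8 + 36 = 44 → 44
  → #602A2C
8% shade:
  R: 82 − 6.56 = 75.44 → 75
  G: 5 − 0.4 = 4.6 → 5
  B: 8 − 0.64 = 7.36 → 7
  → #4B0507

#602A2C, #4B0507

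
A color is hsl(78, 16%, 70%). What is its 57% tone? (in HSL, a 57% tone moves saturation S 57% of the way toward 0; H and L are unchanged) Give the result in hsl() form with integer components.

S moves 57% from 16 toward 0: 16 − 9.12 = 6.88 → 7.
H and L are unchanged.

hsl(78, 7%, 70%)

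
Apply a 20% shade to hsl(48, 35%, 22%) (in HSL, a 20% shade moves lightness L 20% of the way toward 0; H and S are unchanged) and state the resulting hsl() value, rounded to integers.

L moves 20% from 22 toward 0: 22 − 4.4 = 17.6 → 18.
H and S are unchanged.

hsl(48, 35%, 18%)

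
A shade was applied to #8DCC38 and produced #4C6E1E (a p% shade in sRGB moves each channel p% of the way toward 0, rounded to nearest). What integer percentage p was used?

46%

#8DCC38 is rgb(141, 204, 56); #4C6E1E is rgb(76, 110, 30).
On the G channel (widest range): 110 ≈ 204 + (p/100)(0 − 204), so p ≈ 100×(110 − 204)/(0 − 204) = -9400/-204 = 46.08.
p = 46 reproduces all three channels after rounding.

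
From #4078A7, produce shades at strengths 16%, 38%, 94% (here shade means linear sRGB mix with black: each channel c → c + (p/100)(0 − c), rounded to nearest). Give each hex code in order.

#36658C, #284A68, #04070A

#4078A7 is rgb(64, 120, 167).
16%: (64 − 10.24 = 53.76→54, 120 − 19.2 = 100.8→101, 167 − 26.72 = 140.28→140) → #36658C
38%: (64 − 24.32 = 39.68→40, 120 − 45.6 = 74.4→74, 167 − 63.46 = 103.54→104) → #284A68
94%: (64 − 60.16 = 3.84→4, 120 − 112.8 = 7.2→7, 167 − 156.98 = 10.02→10) → #04070A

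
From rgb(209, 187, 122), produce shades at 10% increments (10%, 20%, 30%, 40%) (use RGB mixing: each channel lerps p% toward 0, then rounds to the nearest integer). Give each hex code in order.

#BCA86E, #A79662, #928355, #7D7049

10%: (209 − 20.9 = 188.1→188, 187 − 18.7 = 168.3→168, 122 − 12.2 = 109.8→110) → #BCA86E
20%: (209 − 41.8 = 167.2→167, 187 − 37.4 = 149.6→150, 122 − 24.4 = 97.6→98) → #A79662
30%: (209 − 62.7 = 146.3→146, 187 − 56.1 = 130.9→131, 122 − 36.6 = 85.4→85) → #928355
40%: (209 − 83.6 = 125.4→125, 187 − 74.8 = 112.2→112, 122 − 48.8 = 73.2→73) → #7D7049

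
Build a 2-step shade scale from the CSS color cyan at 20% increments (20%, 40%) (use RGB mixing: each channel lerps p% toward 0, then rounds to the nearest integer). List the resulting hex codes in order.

CSS cyan is rgb(0, 255, 255).
20%: (0→0, 255 − 51 = 204→204, 255 − 51 = 204→204) → #00cccc
40%: (0→0, 255 − 102 = 153→153, 255 − 102 = 153→153) → #009999

#00cccc, #009999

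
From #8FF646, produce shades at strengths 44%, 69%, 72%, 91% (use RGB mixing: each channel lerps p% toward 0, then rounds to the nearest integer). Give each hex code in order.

#8FF646 is rgb(143, 246, 70).
44%: (143 − 62.92 = 80.08→80, 246 − 108.24 = 137.76→138, 70 − 30.8 = 39.2→39) → #508A27
69%: (143 − 98.67 = 44.33→44, 246 − 169.74 = 76.26→76, 70 − 48.3 = 21.7→22) → #2C4C16
72%: (143 − 102.96 = 40.04→40, 246 − 177.12 = 68.88→69, 70 − 50.4 = 19.6→20) → #284514
91%: (143 − 130.13 = 12.87→13, 246 − 223.86 = 22.14→22, 70 − 63.7 = 6.3→6) → #0D1606

#508A27, #2C4C16, #284514, #0D1606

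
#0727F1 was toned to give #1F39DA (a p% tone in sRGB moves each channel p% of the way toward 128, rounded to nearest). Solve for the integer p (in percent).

#0727F1 is rgb(7, 39, 241); #1F39DA is rgb(31, 57, 218).
On the R channel (widest range): 31 ≈ 7 + (p/100)(128 − 7), so p ≈ 100×(31 − 7)/(128 − 7) = 2400/121 = 19.83.
p = 20 reproduces all three channels after rounding.

20%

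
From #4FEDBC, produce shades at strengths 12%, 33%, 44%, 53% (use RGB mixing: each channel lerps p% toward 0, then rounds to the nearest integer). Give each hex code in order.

#4FEDBC is rgb(79, 237, 188).
12%: (79 − 9.48 = 69.52→70, 237 − 28.44 = 208.56→209, 188 − 22.56 = 165.44→165) → #46D1A5
33%: (79 − 26.07 = 52.93→53, 237 − 78.21 = 158.79→159, 188 − 62.04 = 125.96→126) → #359F7E
44%: (79 − 34.76 = 44.24→44, 237 − 104.28 = 132.72→133, 188 − 82.72 = 105.28→105) → #2C8569
53%: (79 − 41.87 = 37.13→37, 237 − 125.61 = 111.39→111, 188 − 99.64 = 88.36→88) → #256F58

#46D1A5, #359F7E, #2C8569, #256F58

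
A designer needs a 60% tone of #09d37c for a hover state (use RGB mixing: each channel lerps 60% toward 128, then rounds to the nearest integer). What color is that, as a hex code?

#50a17e

#09d37c is rgb(9, 211, 124).
Per channel, c → c + 0.6(128 − c):
  R: 9 + 0.6×(128−9) = 9 + 71.4 = 80.4 → 80
  G: 211 + 0.6×(128−211) = 211 − 49.8 = 161.2 → 161
  B: 124 + 0.6×(128−124) = 124 + 2.4 = 126.4 → 126
rgb(80, 161, 126) = #50a17e.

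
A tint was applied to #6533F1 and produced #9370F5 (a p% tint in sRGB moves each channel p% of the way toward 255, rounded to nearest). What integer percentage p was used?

30%

#6533F1 is rgb(101, 51, 241); #9370F5 is rgb(147, 112, 245).
On the G channel (widest range): 112 ≈ 51 + (p/100)(255 − 51), so p ≈ 100×(112 − 51)/(255 − 51) = 6100/204 = 29.90.
p = 30 reproduces all three channels after rounding.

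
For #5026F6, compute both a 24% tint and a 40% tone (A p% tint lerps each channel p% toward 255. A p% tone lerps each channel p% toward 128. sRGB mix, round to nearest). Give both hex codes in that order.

#7A5AF8, #634AC7

#5026F6 is rgb(80, 38, 246).
24% tint:
  R: 80 + 42 = 122 → 122
  G: 38 + 52.08 = 90.08 → 90
  B: 246 + 0.24×(255−246) = 246 + 2.16 = 248.16 → 248
  → #7A5AF8
40% tone:
  R: 80 + 19.2 = 99.2 → 99
  G: 38 + 36 = 74 → 74
  B: 246 + 0.4×(128−246) = 246 − 47.2 = 198.8 → 199
  → #634AC7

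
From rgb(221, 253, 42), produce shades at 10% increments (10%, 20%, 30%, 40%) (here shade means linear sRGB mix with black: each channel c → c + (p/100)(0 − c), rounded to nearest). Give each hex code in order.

10%: (221 − 22.1 = 198.9→199, 253 − 25.3 = 227.7→228, 42 − 4.2 = 37.8→38) → #c7e426
20%: (221 − 44.2 = 176.8→177, 253 − 50.6 = 202.4→202, 42 − 8.4 = 33.6→34) → #b1ca22
30%: (221 − 66.3 = 154.7→155, 253 − 75.9 = 177.1→177, 42 − 12.6 = 29.4→29) → #9bb11d
40%: (221 − 88.4 = 132.6→133, 253 − 101.2 = 151.8→152, 42 − 16.8 = 25.2→25) → #859819

#c7e426, #b1ca22, #9bb11d, #859819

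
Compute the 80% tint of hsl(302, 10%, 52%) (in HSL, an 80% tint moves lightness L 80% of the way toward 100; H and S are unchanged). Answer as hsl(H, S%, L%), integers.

hsl(302, 10%, 90%)

L moves 80% from 52 toward 100: 52 + 38.4 = 90.4 → 90.
H and S are unchanged.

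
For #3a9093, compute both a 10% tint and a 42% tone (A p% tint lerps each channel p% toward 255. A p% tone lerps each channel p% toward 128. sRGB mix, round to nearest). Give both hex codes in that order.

#3a9093 is rgb(58, 144, 147).
10% tint:
  R: 58 + 0.1×(255−58) = 58 + 19.7 = 77.7 → 78
  G: 144 + 0.1×(255−144) = 144 + 11.1 = 155.1 → 155
  B: 147 + 10.8 = 157.8 → 158
  → #4e9b9e
42% tone:
  R: 58 + 29.4 = 87.4 → 87
  G: 144 + 0.42×(128−144) = 144 − 6.72 = 137.28 → 137
  B: 147 − 7.98 = 139.02 → 139
  → #57898b

#4e9b9e, #57898b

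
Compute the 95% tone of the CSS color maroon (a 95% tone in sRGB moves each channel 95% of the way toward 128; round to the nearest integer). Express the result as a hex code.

#807a7a

CSS maroon is rgb(128, 0, 0).
Per channel, c → c + 0.95(128 − c):
  R: 128 + 0 = 128 → 128
  G: 0 + 121.6 = 121.6 → 122
  B: 0 + 0.95×(128−0) = 0 + 121.6 = 121.6 → 122
rgb(128, 122, 122) = #807a7a.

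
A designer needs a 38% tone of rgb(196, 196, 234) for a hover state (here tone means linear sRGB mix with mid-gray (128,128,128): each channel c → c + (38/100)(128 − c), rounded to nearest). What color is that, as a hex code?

#AAAAC2

Per channel, c → c + 0.38(128 − c):
  R: 196 − 25.84 = 170.16 → 170
  G: 196 + 0.38×(128−196) = 196 − 25.84 = 170.16 → 170
  B: 234 − 40.28 = 193.72 → 194
rgb(170, 170, 194) = #AAAAC2.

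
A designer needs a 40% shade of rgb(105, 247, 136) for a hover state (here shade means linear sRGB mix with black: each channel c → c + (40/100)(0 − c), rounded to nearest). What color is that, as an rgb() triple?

Lerp each channel 40% toward 0:
  R: 105 + 0.4×(0−105) = 105 − 42 = 63 → 63
  G: 247 + 0.4×(0−247) = 247 − 98.8 = 148.2 → 148
  B: 136 + 0.4×(0−136) = 136 − 54.4 = 81.6 → 82

rgb(63, 148, 82)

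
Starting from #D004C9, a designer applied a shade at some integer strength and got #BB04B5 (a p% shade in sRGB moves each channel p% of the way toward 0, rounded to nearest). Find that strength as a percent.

#D004C9 is rgb(208, 4, 201); #BB04B5 is rgb(187, 4, 181).
On the R channel (widest range): 187 ≈ 208 + (p/100)(0 − 208), so p ≈ 100×(187 − 208)/(0 − 208) = -2100/-208 = 10.10.
p = 10 reproduces all three channels after rounding.

10%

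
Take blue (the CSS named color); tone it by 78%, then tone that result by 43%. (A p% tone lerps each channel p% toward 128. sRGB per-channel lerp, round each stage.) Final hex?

#707090

CSS blue is rgb(0, 0, 255).
Lerp each channel 78% toward 128:
  R: 0 + 0.78×(128−0) = 0 + 99.84 = 99.84 → 100
  G: 0 + 0.78×(128−0) = 0 + 99.84 = 99.84 → 100
  B: 255 + 0.78×(128−255) = 255 − 99.06 = 155.94 → 156
After the tone: rgb(100, 100, 156) = #64649c.
Lerp each channel 43% toward 128:
  R: 100 + 12.04 = 112.04 → 112
  G: 100 + 0.43×(128−100) = 100 + 12.04 = 112.04 → 112
  B: 156 + 0.43×(128−156) = 156 − 12.04 = 143.96 → 144
rgb(112, 112, 144) = #707090.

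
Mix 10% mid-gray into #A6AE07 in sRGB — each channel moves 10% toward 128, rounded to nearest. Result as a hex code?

#A6AE07 is rgb(166, 174, 7).
Lerp each channel 10% toward 128:
  R: 166 + 0.1×(128−166) = 166 − 3.8 = 162.2 → 162
  G: 174 + 0.1×(128−174) = 174 − 4.6 = 169.4 → 169
  B: 7 + 0.1×(128−7) = 7 + 12.1 = 19.1 → 19
rgb(162, 169, 19) = #A2A913.

#A2A913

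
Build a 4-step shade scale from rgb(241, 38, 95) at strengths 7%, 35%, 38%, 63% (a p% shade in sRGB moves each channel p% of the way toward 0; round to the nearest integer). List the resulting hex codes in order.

#E02358, #9D193E, #95183B, #590E23

7%: (241 − 16.87 = 224.13→224, 38 − 2.66 = 35.34→35, 95 − 6.65 = 88.35→88) → #E02358
35%: (241 − 84.35 = 156.65→157, 38 − 13.3 = 24.7→25, 95 − 33.25 = 61.75→62) → #9D193E
38%: (241 − 91.58 = 149.42→149, 38 − 14.44 = 23.56→24, 95 − 36.1 = 58.9→59) → #95183B
63%: (241 − 151.83 = 89.17→89, 38 − 23.94 = 14.06→14, 95 − 59.85 = 35.15→35) → #590E23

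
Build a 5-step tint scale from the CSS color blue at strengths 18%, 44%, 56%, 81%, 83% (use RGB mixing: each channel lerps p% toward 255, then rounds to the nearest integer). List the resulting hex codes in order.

CSS blue is rgb(0, 0, 255).
18%: (0 + 45.9 = 45.9→46, 0 + 45.9 = 45.9→46, 255→255) → #2E2EFF
44%: (0 + 112.2 = 112.2→112, 0 + 112.2 = 112.2→112, 255→255) → #7070FF
56%: (0 + 142.8 = 142.8→143, 0 + 142.8 = 142.8→143, 255→255) → #8F8FFF
81%: (0 + 206.55 = 206.55→207, 0 + 206.55 = 206.55→207, 255→255) → #CFCFFF
83%: (0 + 211.65 = 211.65→212, 0 + 211.65 = 211.65→212, 255→255) → #D4D4FF

#2E2EFF, #7070FF, #8F8FFF, #CFCFFF, #D4D4FF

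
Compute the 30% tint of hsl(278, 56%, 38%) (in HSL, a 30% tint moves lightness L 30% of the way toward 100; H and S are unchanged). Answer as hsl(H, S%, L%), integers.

hsl(278, 56%, 57%)

L moves 30% from 38 toward 100: 38 + 18.6 = 56.6 → 57.
H and S are unchanged.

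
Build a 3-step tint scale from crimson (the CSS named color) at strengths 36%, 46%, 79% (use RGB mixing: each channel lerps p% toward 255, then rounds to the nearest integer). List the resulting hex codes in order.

#E96982, #EC8096, #F8CED6

CSS crimson is rgb(220, 20, 60).
36%: (220 + 12.6 = 232.6→233, 20 + 84.6 = 104.6→105, 60 + 70.2 = 130.2→130) → #E96982
46%: (220 + 16.1 = 236.1→236, 20 + 108.1 = 128.1→128, 60 + 89.7 = 149.7→150) → #EC8096
79%: (220 + 27.65 = 247.65→248, 20 + 185.65 = 205.65→206, 60 + 154.05 = 214.05→214) → #F8CED6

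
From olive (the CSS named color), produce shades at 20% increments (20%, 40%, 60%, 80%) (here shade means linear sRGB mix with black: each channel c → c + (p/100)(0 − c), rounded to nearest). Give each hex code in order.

#666600, #4d4d00, #333300, #1a1a00

CSS olive is rgb(128, 128, 0).
20%: (128 − 25.6 = 102.4→102, 128 − 25.6 = 102.4→102, 0→0) → #666600
40%: (128 − 51.2 = 76.8→77, 128 − 51.2 = 76.8→77, 0→0) → #4d4d00
60%: (128 − 76.8 = 51.2→51, 128 − 76.8 = 51.2→51, 0→0) → #333300
80%: (128 − 102.4 = 25.6→26, 128 − 102.4 = 25.6→26, 0→0) → #1a1a00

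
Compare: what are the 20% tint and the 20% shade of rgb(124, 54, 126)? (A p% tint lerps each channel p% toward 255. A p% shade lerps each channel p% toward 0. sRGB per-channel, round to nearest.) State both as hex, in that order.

20% tint:
  R: 124 + 0.2×(255−124) = 124 + 26.2 = 150.2 → 150
  G: 54 + 0.2×(255−54) = 54 + 40.2 = 94.2 → 94
  B: 126 + 0.2×(255−126) = 126 + 25.8 = 151.8 → 152
  → #965e98
20% shade:
  R: 124 + 0.2×(0−124) = 124 − 24.8 = 99.2 → 99
  G: 54 + 0.2×(0−54) = 54 − 10.8 = 43.2 → 43
  B: 126 + 0.2×(0−126) = 126 − 25.2 = 100.8 → 101
  → #632b65

#965e98, #632b65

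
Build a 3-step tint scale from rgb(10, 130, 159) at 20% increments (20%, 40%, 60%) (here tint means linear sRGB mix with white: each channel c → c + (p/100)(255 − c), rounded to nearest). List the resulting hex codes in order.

#3B9BB2, #6CB4C5, #9DCDD9

20%: (10 + 49 = 59→59, 130 + 25 = 155→155, 159 + 19.2 = 178.2→178) → #3B9BB2
40%: (10 + 98 = 108→108, 130 + 50 = 180→180, 159 + 38.4 = 197.4→197) → #6CB4C5
60%: (10 + 147 = 157→157, 130 + 75 = 205→205, 159 + 57.6 = 216.6→217) → #9DCDD9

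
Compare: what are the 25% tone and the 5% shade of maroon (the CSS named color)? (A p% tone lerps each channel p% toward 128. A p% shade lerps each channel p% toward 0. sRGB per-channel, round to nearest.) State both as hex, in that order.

#802020, #7A0000

CSS maroon is rgb(128, 0, 0).
25% tone:
  R: 128 + 0.25×(128−128) = 128 + 0 = 128 → 128
  G: 0 + 0.25×(128−0) = 0 + 32 = 32 → 32
  B: 0 + 0.25×(128−0) = 0 + 32 = 32 → 32
  → #802020
5% shade:
  R: 128 + 0.05×(0−128) = 128 − 6.4 = 121.6 → 122
  G: 0 + 0.05×(0−0) = 0 + 0 = 0 → 0
  B: 0 + 0 = 0 → 0
  → #7A0000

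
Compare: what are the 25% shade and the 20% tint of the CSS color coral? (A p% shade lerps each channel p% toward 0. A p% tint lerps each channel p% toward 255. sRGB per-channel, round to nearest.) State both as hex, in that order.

#bf5f3c, #ff9973

CSS coral is rgb(255, 127, 80).
25% shade:
  R: 255 + 0.25×(0−255) = 255 − 63.75 = 191.25 → 191
  G: 127 − 31.75 = 95.25 → 95
  B: 80 + 0.25×(0−80) = 80 − 20 = 60 → 60
  → #bf5f3c
20% tint:
  R: 255 + 0 = 255 → 255
  G: 127 + 0.2×(255−127) = 127 + 25.6 = 152.6 → 153
  B: 80 + 0.2×(255−80) = 80 + 35 = 115 → 115
  → #ff9973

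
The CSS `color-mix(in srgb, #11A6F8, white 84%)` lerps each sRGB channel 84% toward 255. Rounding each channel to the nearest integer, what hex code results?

#11A6F8 is rgb(17, 166, 248).
Per channel, c → c + 0.84(255 − c):
  R: 17 + 0.84×(255−17) = 17 + 199.92 = 216.92 → 217
  G: 166 + 0.84×(255−166) = 166 + 74.76 = 240.76 → 241
  B: 248 + 0.84×(255−248) = 248 + 5.88 = 253.88 → 254
rgb(217, 241, 254) = #D9F1FE.

#D9F1FE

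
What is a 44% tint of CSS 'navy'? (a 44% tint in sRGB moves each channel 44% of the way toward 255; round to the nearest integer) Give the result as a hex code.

CSS navy is rgb(0, 0, 128).
Lerp each channel 44% toward 255:
  R: 0 + 0.44×(255−0) = 0 + 112.2 = 112.2 → 112
  G: 0 + 112.2 = 112.2 → 112
  B: 128 + 55.88 = 183.88 → 184
rgb(112, 112, 184) = #7070b8.

#7070b8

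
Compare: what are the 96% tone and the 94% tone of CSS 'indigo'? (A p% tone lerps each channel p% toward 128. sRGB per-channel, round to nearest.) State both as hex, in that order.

#7E7B80, #7D7880

CSS indigo is rgb(75, 0, 130).
96% tone:
  R: 75 + 0.96×(128−75) = 75 + 50.88 = 125.88 → 126
  G: 0 + 122.88 = 122.88 → 123
  B: 130 + 0.96×(128−130) = 130 − 1.92 = 128.08 → 128
  → #7E7B80
94% tone:
  R: 75 + 49.82 = 124.82 → 125
  G: 0 + 120.32 = 120.32 → 120
  B: 130 + 0.94×(128−130) = 130 − 1.88 = 128.12 → 128
  → #7D7880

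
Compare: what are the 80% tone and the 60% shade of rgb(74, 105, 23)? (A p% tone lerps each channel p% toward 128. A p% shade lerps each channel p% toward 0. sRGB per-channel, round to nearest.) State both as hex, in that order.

#757b6b, #1e2a09

80% tone:
  R: 74 + 0.8×(128−74) = 74 + 43.2 = 117.2 → 117
  G: 105 + 0.8×(128−105) = 105 + 18.4 = 123.4 → 123
  B: 23 + 84 = 107 → 107
  → #757b6b
60% shade:
  R: 74 + 0.6×(0−74) = 74 − 44.4 = 29.6 → 30
  G: 105 − 63 = 42 → 42
  B: 23 − 13.8 = 9.2 → 9
  → #1e2a09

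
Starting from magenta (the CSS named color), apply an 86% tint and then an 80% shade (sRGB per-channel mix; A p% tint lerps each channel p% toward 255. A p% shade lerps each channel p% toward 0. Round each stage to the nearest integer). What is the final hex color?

CSS magenta is rgb(255, 0, 255).
Lerp each channel 86% toward 255:
  R: 255 + 0.86×(255−255) = 255 + 0 = 255 → 255
  G: 0 + 0.86×(255−0) = 0 + 219.3 = 219.3 → 219
  B: 255 + 0 = 255 → 255
After the tint: rgb(255, 219, 255) = #FFDBFF.
Lerp each channel 80% toward 0:
  R: 255 + 0.8×(0−255) = 255 − 204 = 51 → 51
  G: 219 + 0.8×(0−219) = 219 − 175.2 = 43.8 → 44
  B: 255 + 0.8×(0−255) = 255 − 204 = 51 → 51
rgb(51, 44, 51) = #332C33.

#332C33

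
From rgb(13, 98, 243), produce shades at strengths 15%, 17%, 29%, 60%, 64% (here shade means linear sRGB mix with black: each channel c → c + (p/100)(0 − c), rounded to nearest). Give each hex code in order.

#0B53CF, #0B51CA, #0946AD, #052761, #052357

15%: (13 − 1.95 = 11.05→11, 98 − 14.7 = 83.3→83, 243 − 36.45 = 206.55→207) → #0B53CF
17%: (13 − 2.21 = 10.79→11, 98 − 16.66 = 81.34→81, 243 − 41.31 = 201.69→202) → #0B51CA
29%: (13 − 3.77 = 9.23→9, 98 − 28.42 = 69.58→70, 243 − 70.47 = 172.53→173) → #0946AD
60%: (13 − 7.8 = 5.2→5, 98 − 58.8 = 39.2→39, 243 − 145.8 = 97.2→97) → #052761
64%: (13 − 8.32 = 4.68→5, 98 − 62.72 = 35.28→35, 243 − 155.52 = 87.48→87) → #052357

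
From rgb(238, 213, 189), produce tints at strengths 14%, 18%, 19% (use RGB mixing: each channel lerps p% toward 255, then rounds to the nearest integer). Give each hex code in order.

14%: (238 + 2.38 = 240.38→240, 213 + 5.88 = 218.88→219, 189 + 9.24 = 198.24→198) → #F0DBC6
18%: (238 + 3.06 = 241.06→241, 213 + 7.56 = 220.56→221, 189 + 11.88 = 200.88→201) → #F1DDC9
19%: (238 + 3.23 = 241.23→241, 213 + 7.98 = 220.98→221, 189 + 12.54 = 201.54→202) → #F1DDCA

#F0DBC6, #F1DDC9, #F1DDCA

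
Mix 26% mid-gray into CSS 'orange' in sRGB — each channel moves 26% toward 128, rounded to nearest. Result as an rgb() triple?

rgb(222, 155, 33)

CSS orange is rgb(255, 165, 0).
A 26% tone moves each channel 26% toward 128:
  R: 255 + 0.26×(128−255) = 255 − 33.02 = 221.98 → 222
  G: 165 + 0.26×(128−165) = 165 − 9.62 = 155.38 → 155
  B: 0 + 0.26×(128−0) = 0 + 33.28 = 33.28 → 33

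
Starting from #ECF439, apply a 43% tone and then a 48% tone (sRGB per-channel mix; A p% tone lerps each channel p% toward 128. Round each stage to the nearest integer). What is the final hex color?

#ECF439 is rgb(236, 244, 57).
A 43% tone moves each channel 43% toward 128:
  R: 236 − 46.44 = 189.56 → 190
  G: 244 − 49.88 = 194.12 → 194
  B: 57 + 0.43×(128−57) = 57 + 30.53 = 87.53 → 88
After the tone: rgb(190, 194, 88) = #BEC258.
Lerp each channel 48% toward 128:
  R: 190 − 29.76 = 160.24 → 160
  G: 194 − 31.68 = 162.32 → 162
  B: 88 + 0.48×(128−88) = 88 + 19.2 = 107.2 → 107
rgb(160, 162, 107) = #A0A26B.

#A0A26B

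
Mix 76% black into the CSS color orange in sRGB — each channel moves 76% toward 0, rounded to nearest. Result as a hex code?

#3d2800

CSS orange is rgb(255, 165, 0).
Per channel, c → c + 0.76(0 − c):
  R: 255 − 193.8 = 61.2 → 61
  G: 165 − 125.4 = 39.6 → 40
  B: 0 + 0 = 0 → 0
rgb(61, 40, 0) = #3d2800.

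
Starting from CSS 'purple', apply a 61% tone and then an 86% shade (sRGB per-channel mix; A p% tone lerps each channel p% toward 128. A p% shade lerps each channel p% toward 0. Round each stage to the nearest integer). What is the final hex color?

#120B12

CSS purple is rgb(128, 0, 128).
Per channel, c → c + 0.61(128 − c):
  R: 128 + 0 = 128 → 128
  G: 0 + 78.08 = 78.08 → 78
  B: 128 + 0.61×(128−128) = 128 + 0 = 128 → 128
After the tone: rgb(128, 78, 128) = #804E80.
Per channel, c → c + 0.86(0 − c):
  R: 128 − 110.08 = 17.92 → 18
  G: 78 − 67.08 = 10.92 → 11
  B: 128 − 110.08 = 17.92 → 18
rgb(18, 11, 18) = #120B12.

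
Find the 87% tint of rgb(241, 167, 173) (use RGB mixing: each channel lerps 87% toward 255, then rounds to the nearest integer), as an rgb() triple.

rgb(253, 244, 244)

Per channel, c → c + 0.87(255 − c):
  R: 241 + 0.87×(255−241) = 241 + 12.18 = 253.18 → 253
  G: 167 + 0.87×(255−167) = 167 + 76.56 = 243.56 → 244
  B: 173 + 0.87×(255−173) = 173 + 71.34 = 244.34 → 244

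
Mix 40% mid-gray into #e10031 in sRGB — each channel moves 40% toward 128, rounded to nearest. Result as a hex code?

#ba3351

#e10031 is rgb(225, 0, 49).
A 40% tone moves each channel 40% toward 128:
  R: 225 − 38.8 = 186.2 → 186
  G: 0 + 0.4×(128−0) = 0 + 51.2 = 51.2 → 51
  B: 49 + 0.4×(128−49) = 49 + 31.6 = 80.6 → 81
rgb(186, 51, 81) = #ba3351.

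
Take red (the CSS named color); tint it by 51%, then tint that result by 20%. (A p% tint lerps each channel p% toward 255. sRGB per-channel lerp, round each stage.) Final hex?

CSS red is rgb(255, 0, 0).
A 51% tint moves each channel 51% toward 255:
  R: 255 + 0.51×(255−255) = 255 + 0 = 255 → 255
  G: 0 + 0.51×(255−0) = 0 + 130.05 = 130.05 → 130
  B: 0 + 0.51×(255−0) = 0 + 130.05 = 130.05 → 130
After the tint: rgb(255, 130, 130) = #FF8282.
Lerp each channel 20% toward 255:
  R: 255 + 0 = 255 → 255
  G: 130 + 0.2×(255−130) = 130 + 25 = 155 → 155
  B: 130 + 25 = 155 → 155
rgb(255, 155, 155) = #FF9B9B.

#FF9B9B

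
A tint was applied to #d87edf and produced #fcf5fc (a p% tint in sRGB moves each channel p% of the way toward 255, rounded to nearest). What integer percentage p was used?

#d87edf is rgb(216, 126, 223); #fcf5fc is rgb(252, 245, 252).
On the G channel (widest range): 245 ≈ 126 + (p/100)(255 − 126), so p ≈ 100×(245 − 126)/(255 − 126) = 11900/129 = 92.25.
p = 92 reproduces all three channels after rounding.

92%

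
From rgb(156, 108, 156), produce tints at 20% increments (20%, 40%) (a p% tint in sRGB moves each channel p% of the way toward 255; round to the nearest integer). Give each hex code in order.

#b089b0, #c4a7c4

20%: (156 + 19.8 = 175.8→176, 108 + 29.4 = 137.4→137, 156 + 19.8 = 175.8→176) → #b089b0
40%: (156 + 39.6 = 195.6→196, 108 + 58.8 = 166.8→167, 156 + 39.6 = 195.6→196) → #c4a7c4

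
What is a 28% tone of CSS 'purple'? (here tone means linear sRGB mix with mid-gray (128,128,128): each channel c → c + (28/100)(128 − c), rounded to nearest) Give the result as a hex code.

CSS purple is rgb(128, 0, 128).
Lerp each channel 28% toward 128:
  R: 128 + 0.28×(128−128) = 128 + 0 = 128 → 128
  G: 0 + 0.28×(128−0) = 0 + 35.84 = 35.84 → 36
  B: 128 + 0.28×(128−128) = 128 + 0 = 128 → 128
rgb(128, 36, 128) = #802480.

#802480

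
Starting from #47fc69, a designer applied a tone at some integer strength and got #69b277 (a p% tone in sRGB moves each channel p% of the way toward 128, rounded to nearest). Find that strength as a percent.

60%

#47fc69 is rgb(71, 252, 105); #69b277 is rgb(105, 178, 119).
On the G channel (widest range): 178 ≈ 252 + (p/100)(128 − 252), so p ≈ 100×(178 − 252)/(128 − 252) = -7400/-124 = 59.68.
p = 60 reproduces all three channels after rounding.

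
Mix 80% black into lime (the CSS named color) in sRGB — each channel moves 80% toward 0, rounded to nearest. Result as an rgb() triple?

CSS lime is rgb(0, 255, 0).
An 80% shade moves each channel 80% toward 0:
  R: 0 + 0.8×(0−0) = 0 + 0 = 0 → 0
  G: 255 − 204 = 51 → 51
  B: 0 + 0.8×(0−0) = 0 + 0 = 0 → 0

rgb(0, 51, 0)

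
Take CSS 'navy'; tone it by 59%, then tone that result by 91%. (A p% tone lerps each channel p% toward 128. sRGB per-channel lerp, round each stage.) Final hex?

CSS navy is rgb(0, 0, 128).
Lerp each channel 59% toward 128:
  R: 0 + 0.59×(128−0) = 0 + 75.52 = 75.52 → 76
  G: 0 + 0.59×(128−0) = 0 + 75.52 = 75.52 → 76
  B: 128 + 0 = 128 → 128
After the tone: rgb(76, 76, 128) = #4C4C80.
Lerp each channel 91% toward 128:
  R: 76 + 47.32 = 123.32 → 123
  G: 76 + 0.91×(128−76) = 76 + 47.32 = 123.32 → 123
  B: 128 + 0 = 128 → 128
rgb(123, 123, 128) = #7B7B80.

#7B7B80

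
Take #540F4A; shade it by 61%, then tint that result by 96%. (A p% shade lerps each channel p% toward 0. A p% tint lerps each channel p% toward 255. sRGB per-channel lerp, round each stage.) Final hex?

#540F4A is rgb(84, 15, 74).
Lerp each channel 61% toward 0:
  R: 84 + 0.61×(0−84) = 84 − 51.24 = 32.76 → 33
  G: 15 − 9.15 = 5.85 → 6
  B: 74 + 0.61×(0−74) = 74 − 45.14 = 28.86 → 29
After the shade: rgb(33, 6, 29) = #21061D.
Per channel, c → c + 0.96(255 − c):
  R: 33 + 0.96×(255−33) = 33 + 213.12 = 246.12 → 246
  G: 6 + 0.96×(255−6) = 6 + 239.04 = 245.04 → 245
  B: 29 + 0.96×(255−29) = 29 + 216.96 = 245.96 → 246
rgb(246, 245, 246) = #F6F5F6.

#F6F5F6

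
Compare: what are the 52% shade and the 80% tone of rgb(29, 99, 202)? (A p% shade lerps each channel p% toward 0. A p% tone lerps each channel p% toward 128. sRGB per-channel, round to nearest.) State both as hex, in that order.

#0E3061, #6C7A8F

52% shade:
  R: 29 + 0.52×(0−29) = 29 − 15.08 = 13.92 → 14
  G: 99 − 51.48 = 47.52 → 48
  B: 202 + 0.52×(0−202) = 202 − 105.04 = 96.96 → 97
  → #0E3061
80% tone:
  R: 29 + 0.8×(128−29) = 29 + 79.2 = 108.2 → 108
  G: 99 + 23.2 = 122.2 → 122
  B: 202 + 0.8×(128−202) = 202 − 59.2 = 142.8 → 143
  → #6C7A8F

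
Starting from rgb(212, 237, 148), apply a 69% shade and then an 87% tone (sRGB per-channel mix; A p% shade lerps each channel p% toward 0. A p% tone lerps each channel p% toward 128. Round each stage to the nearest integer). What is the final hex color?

#787975

Per channel, c → c + 0.69(0 − c):
  R: 212 + 0.69×(0−212) = 212 − 146.28 = 65.72 → 66
  G: 237 − 163.53 = 73.47 → 73
  B: 148 + 0.69×(0−148) = 148 − 102.12 = 45.88 → 46
After the shade: rgb(66, 73, 46) = #42492E.
Lerp each channel 87% toward 128:
  R: 66 + 53.94 = 119.94 → 120
  G: 73 + 0.87×(128−73) = 73 + 47.85 = 120.85 → 121
  B: 46 + 71.34 = 117.34 → 117
rgb(120, 121, 117) = #787975.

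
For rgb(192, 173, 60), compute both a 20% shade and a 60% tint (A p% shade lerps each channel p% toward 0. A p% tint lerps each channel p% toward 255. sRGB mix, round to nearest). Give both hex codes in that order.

#9a8a30, #e6deb1

20% shade:
  R: 192 + 0.2×(0−192) = 192 − 38.4 = 153.6 → 154
  G: 173 + 0.2×(0−173) = 173 − 34.6 = 138.4 → 138
  B: 60 + 0.2×(0−60) = 60 − 12 = 48 → 48
  → #9a8a30
60% tint:
  R: 192 + 0.6×(255−192) = 192 + 37.8 = 229.8 → 230
  G: 173 + 0.6×(255−173) = 173 + 49.2 = 222.2 → 222
  B: 60 + 117 = 177 → 177
  → #e6deb1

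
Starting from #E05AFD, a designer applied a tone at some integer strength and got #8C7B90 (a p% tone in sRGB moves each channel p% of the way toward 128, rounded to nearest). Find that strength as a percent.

87%

#E05AFD is rgb(224, 90, 253); #8C7B90 is rgb(140, 123, 144).
On the B channel (widest range): 144 ≈ 253 + (p/100)(128 − 253), so p ≈ 100×(144 − 253)/(128 − 253) = -10900/-125 = 87.20.
p = 87 reproduces all three channels after rounding.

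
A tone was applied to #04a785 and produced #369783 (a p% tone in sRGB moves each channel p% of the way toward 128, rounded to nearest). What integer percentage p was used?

40%

#04a785 is rgb(4, 167, 133); #369783 is rgb(54, 151, 131).
On the R channel (widest range): 54 ≈ 4 + (p/100)(128 − 4), so p ≈ 100×(54 − 4)/(128 − 4) = 5000/124 = 40.32.
p = 40 reproduces all three channels after rounding.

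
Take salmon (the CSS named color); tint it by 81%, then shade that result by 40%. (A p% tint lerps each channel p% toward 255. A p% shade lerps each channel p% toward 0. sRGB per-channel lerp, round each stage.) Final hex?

CSS salmon is rgb(250, 128, 114).
Lerp each channel 81% toward 255:
  R: 250 + 4.05 = 254.05 → 254
  G: 128 + 0.81×(255−128) = 128 + 102.87 = 230.87 → 231
  B: 114 + 0.81×(255−114) = 114 + 114.21 = 228.21 → 228
After the tint: rgb(254, 231, 228) = #FEE7E4.
A 40% shade moves each channel 40% toward 0:
  R: 254 + 0.4×(0−254) = 254 − 101.6 = 152.4 → 152
  G: 231 + 0.4×(0−231) = 231 − 92.4 = 138.6 → 139
  B: 228 + 0.4×(0−228) = 228 − 91.2 = 136.8 → 137
rgb(152, 139, 137) = #988B89.

#988B89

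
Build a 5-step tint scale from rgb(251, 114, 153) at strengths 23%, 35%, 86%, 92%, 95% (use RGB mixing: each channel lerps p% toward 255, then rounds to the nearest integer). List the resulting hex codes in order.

#FC92B0, #FCA3BD, #FEEBF1, #FFF4F7, #FFF8FA

23%: (251 + 0.92 = 251.92→252, 114 + 32.43 = 146.43→146, 153 + 23.46 = 176.46→176) → #FC92B0
35%: (251 + 1.4 = 252.4→252, 114 + 49.35 = 163.35→163, 153 + 35.7 = 188.7→189) → #FCA3BD
86%: (251 + 3.44 = 254.44→254, 114 + 121.26 = 235.26→235, 153 + 87.72 = 240.72→241) → #FEEBF1
92%: (251 + 3.68 = 254.68→255, 114 + 129.72 = 243.72→244, 153 + 93.84 = 246.84→247) → #FFF4F7
95%: (251 + 3.8 = 254.8→255, 114 + 133.95 = 247.95→248, 153 + 96.9 = 249.9→250) → #FFF8FA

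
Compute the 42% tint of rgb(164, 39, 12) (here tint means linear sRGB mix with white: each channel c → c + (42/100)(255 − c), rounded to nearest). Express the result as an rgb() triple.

A 42% tint moves each channel 42% toward 255:
  R: 164 + 38.22 = 202.22 → 202
  G: 39 + 0.42×(255−39) = 39 + 90.72 = 129.72 → 130
  B: 12 + 0.42×(255−12) = 12 + 102.06 = 114.06 → 114

rgb(202, 130, 114)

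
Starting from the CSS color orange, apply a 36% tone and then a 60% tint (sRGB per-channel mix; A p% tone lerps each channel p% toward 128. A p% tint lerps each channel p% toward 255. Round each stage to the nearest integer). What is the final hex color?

#EDD6AB

CSS orange is rgb(255, 165, 0).
A 36% tone moves each channel 36% toward 128:
  R: 255 + 0.36×(128−255) = 255 − 45.72 = 209.28 → 209
  G: 165 + 0.36×(128−165) = 165 − 13.32 = 151.68 → 152
  B: 0 + 46.08 = 46.08 → 46
After the tone: rgb(209, 152, 46) = #D1982E.
A 60% tint moves each channel 60% toward 255:
  R: 209 + 0.6×(255−209) = 209 + 27.6 = 236.6 → 237
  G: 152 + 61.8 = 213.8 → 214
  B: 46 + 0.6×(255−46) = 46 + 125.4 = 171.4 → 171
rgb(237, 214, 171) = #EDD6AB.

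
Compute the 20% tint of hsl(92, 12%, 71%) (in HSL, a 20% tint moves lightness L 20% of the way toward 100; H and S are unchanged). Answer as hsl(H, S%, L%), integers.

L moves 20% from 71 toward 100: 71 + 5.8 = 76.8 → 77.
H and S are unchanged.

hsl(92, 12%, 77%)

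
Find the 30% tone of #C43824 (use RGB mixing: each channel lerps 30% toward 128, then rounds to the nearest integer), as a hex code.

#C43824 is rgb(196, 56, 36).
Per channel, c → c + 0.3(128 − c):
  R: 196 + 0.3×(128−196) = 196 − 20.4 = 175.6 → 176
  G: 56 + 0.3×(128−56) = 56 + 21.6 = 77.6 → 78
  B: 36 + 0.3×(128−36) = 36 + 27.6 = 63.6 → 64
rgb(176, 78, 64) = #B04E40.

#B04E40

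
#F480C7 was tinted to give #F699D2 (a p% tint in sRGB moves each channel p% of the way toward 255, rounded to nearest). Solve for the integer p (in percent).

#F480C7 is rgb(244, 128, 199); #F699D2 is rgb(246, 153, 210).
On the G channel (widest range): 153 ≈ 128 + (p/100)(255 − 128), so p ≈ 100×(153 − 128)/(255 − 128) = 2500/127 = 19.69.
p = 20 reproduces all three channels after rounding.

20%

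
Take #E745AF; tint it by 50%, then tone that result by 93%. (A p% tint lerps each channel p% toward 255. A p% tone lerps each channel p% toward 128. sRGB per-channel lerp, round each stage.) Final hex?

#E745AF is rgb(231, 69, 175).
Lerp each channel 50% toward 255:
  R: 231 + 0.5×(255−231) = 231 + 12 = 243 → 243
  G: 69 + 0.5×(255−69) = 69 + 93 = 162 → 162
  B: 175 + 0.5×(255−175) = 175 + 40 = 215 → 215
After the tint: rgb(243, 162, 215) = #F3A2D7.
Per channel, c → c + 0.93(128 − c):
  R: 243 + 0.93×(128−243) = 243 − 106.95 = 136.05 → 136
  G: 162 + 0.93×(128−162) = 162 − 31.62 = 130.38 → 130
  B: 215 + 0.93×(128−215) = 215 − 80.91 = 134.09 → 134
rgb(136, 130, 134) = #888286.

#888286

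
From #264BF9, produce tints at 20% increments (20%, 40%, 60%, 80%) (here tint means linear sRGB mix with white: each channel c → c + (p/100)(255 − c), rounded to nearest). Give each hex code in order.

#264BF9 is rgb(38, 75, 249).
20%: (38 + 43.4 = 81.4→81, 75 + 36 = 111→111, 249 + 1.2 = 250.2→250) → #516FFA
40%: (38 + 86.8 = 124.8→125, 75 + 72 = 147→147, 249 + 2.4 = 251.4→251) → #7D93FB
60%: (38 + 130.2 = 168.2→168, 75 + 108 = 183→183, 249 + 3.6 = 252.6→253) → #A8B7FD
80%: (38 + 173.6 = 211.6→212, 75 + 144 = 219→219, 249 + 4.8 = 253.8→254) → #D4DBFE

#516FFA, #7D93FB, #A8B7FD, #D4DBFE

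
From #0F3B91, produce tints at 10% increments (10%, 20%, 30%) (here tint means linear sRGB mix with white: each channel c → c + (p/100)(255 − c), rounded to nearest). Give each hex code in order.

#274F9C, #3F62A7, #5776B2

#0F3B91 is rgb(15, 59, 145).
10%: (15 + 24 = 39→39, 59 + 19.6 = 78.6→79, 145 + 11 = 156→156) → #274F9C
20%: (15 + 48 = 63→63, 59 + 39.2 = 98.2→98, 145 + 22 = 167→167) → #3F62A7
30%: (15 + 72 = 87→87, 59 + 58.8 = 117.8→118, 145 + 33 = 178→178) → #5776B2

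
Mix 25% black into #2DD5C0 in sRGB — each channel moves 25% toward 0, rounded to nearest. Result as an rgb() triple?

#2DD5C0 is rgb(45, 213, 192).
Per channel, c → c + 0.25(0 − c):
  R: 45 − 11.25 = 33.75 → 34
  G: 213 + 0.25×(0−213) = 213 − 53.25 = 159.75 → 160
  B: 192 − 48 = 144 → 144

rgb(34, 160, 144)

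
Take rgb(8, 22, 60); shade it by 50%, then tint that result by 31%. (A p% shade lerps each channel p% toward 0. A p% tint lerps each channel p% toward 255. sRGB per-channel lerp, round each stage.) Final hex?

#525764

Lerp each channel 50% toward 0:
  R: 8 + 0.5×(0−8) = 8 − 4 = 4 → 4
  G: 22 − 11 = 11 → 11
  B: 60 + 0.5×(0−60) = 60 − 30 = 30 → 30
After the shade: rgb(4, 11, 30) = #040B1E.
Per channel, c → c + 0.31(255 − c):
  R: 4 + 0.31×(255−4) = 4 + 77.81 = 81.81 → 82
  G: 11 + 0.31×(255−11) = 11 + 75.64 = 86.64 → 87
  B: 30 + 69.75 = 99.75 → 100
rgb(82, 87, 100) = #525764.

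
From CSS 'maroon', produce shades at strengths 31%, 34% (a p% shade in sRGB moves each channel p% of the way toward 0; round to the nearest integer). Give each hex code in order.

#580000, #540000

CSS maroon is rgb(128, 0, 0).
31%: (128 − 39.68 = 88.32→88, 0→0, 0→0) → #580000
34%: (128 − 43.52 = 84.48→84, 0→0, 0→0) → #540000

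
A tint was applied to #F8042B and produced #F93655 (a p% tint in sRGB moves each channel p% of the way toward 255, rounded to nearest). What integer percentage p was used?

20%

#F8042B is rgb(248, 4, 43); #F93655 is rgb(249, 54, 85).
On the G channel (widest range): 54 ≈ 4 + (p/100)(255 − 4), so p ≈ 100×(54 − 4)/(255 − 4) = 5000/251 = 19.92.
p = 20 reproduces all three channels after rounding.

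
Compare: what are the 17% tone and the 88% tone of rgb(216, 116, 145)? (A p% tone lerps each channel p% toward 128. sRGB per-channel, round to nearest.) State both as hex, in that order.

#C9768E, #8B7F82

17% tone:
  R: 216 − 14.96 = 201.04 → 201
  G: 116 + 0.17×(128−116) = 116 + 2.04 = 118.04 → 118
  B: 145 + 0.17×(128−145) = 145 − 2.89 = 142.11 → 142
  → #C9768E
88% tone:
  R: 216 + 0.88×(128−216) = 216 − 77.44 = 138.56 → 139
  G: 116 + 10.56 = 126.56 → 127
  B: 145 + 0.88×(128−145) = 145 − 14.96 = 130.04 → 130
  → #8B7F82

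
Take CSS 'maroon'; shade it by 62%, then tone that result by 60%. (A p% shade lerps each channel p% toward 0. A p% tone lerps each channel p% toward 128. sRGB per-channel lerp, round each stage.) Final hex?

CSS maroon is rgb(128, 0, 0).
A 62% shade moves each channel 62% toward 0:
  R: 128 − 79.36 = 48.64 → 49
  G: 0 + 0.62×(0−0) = 0 + 0 = 0 → 0
  B: 0 + 0.62×(0−0) = 0 + 0 = 0 → 0
After the shade: rgb(49, 0, 0) = #310000.
Per channel, c → c + 0.6(128 − c):
  R: 49 + 0.6×(128−49) = 49 + 47.4 = 96.4 → 96
  G: 0 + 0.6×(128−0) = 0 + 76.8 = 76.8 → 77
  B: 0 + 76.8 = 76.8 → 77
rgb(96, 77, 77) = #604d4d.

#604d4d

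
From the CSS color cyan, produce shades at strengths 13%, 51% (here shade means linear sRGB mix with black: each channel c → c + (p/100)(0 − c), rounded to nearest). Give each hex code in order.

CSS cyan is rgb(0, 255, 255).
13%: (0→0, 255 − 33.15 = 221.85→222, 255 − 33.15 = 221.85→222) → #00dede
51%: (0→0, 255 − 130.05 = 124.95→125, 255 − 130.05 = 124.95→125) → #007d7d

#00dede, #007d7d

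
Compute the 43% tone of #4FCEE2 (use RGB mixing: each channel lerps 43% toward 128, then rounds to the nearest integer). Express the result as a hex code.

#4FCEE2 is rgb(79, 206, 226).
Lerp each channel 43% toward 128:
  R: 79 + 0.43×(128−79) = 79 + 21.07 = 100.07 → 100
  G: 206 + 0.43×(128−206) = 206 − 33.54 = 172.46 → 172
  B: 226 − 42.14 = 183.86 → 184
rgb(100, 172, 184) = #64ACB8.

#64ACB8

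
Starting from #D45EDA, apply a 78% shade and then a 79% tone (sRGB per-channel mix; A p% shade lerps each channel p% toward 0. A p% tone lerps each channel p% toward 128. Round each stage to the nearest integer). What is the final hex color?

#6F6A6F

#D45EDA is rgb(212, 94, 218).
A 78% shade moves each channel 78% toward 0:
  R: 212 + 0.78×(0−212) = 212 − 165.36 = 46.64 → 47
  G: 94 + 0.78×(0−94) = 94 − 73.32 = 20.68 → 21
  B: 218 + 0.78×(0−218) = 218 − 170.04 = 47.96 → 48
After the shade: rgb(47, 21, 48) = #2F1530.
A 79% tone moves each channel 79% toward 128:
  R: 47 + 0.79×(128−47) = 47 + 63.99 = 110.99 → 111
  G: 21 + 84.53 = 105.53 → 106
  B: 48 + 63.2 = 111.2 → 111
rgb(111, 106, 111) = #6F6A6F.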